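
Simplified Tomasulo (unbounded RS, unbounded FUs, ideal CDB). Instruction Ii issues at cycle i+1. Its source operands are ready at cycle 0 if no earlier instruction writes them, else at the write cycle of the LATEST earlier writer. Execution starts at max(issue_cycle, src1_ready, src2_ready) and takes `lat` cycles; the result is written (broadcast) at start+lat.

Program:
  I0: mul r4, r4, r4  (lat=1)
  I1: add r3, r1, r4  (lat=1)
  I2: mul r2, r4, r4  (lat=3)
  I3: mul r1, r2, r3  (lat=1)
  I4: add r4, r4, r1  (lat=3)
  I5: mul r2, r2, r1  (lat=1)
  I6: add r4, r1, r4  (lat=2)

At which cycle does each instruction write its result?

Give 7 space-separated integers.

I0 mul r4: issue@1 deps=(None,None) exec_start@1 write@2
I1 add r3: issue@2 deps=(None,0) exec_start@2 write@3
I2 mul r2: issue@3 deps=(0,0) exec_start@3 write@6
I3 mul r1: issue@4 deps=(2,1) exec_start@6 write@7
I4 add r4: issue@5 deps=(0,3) exec_start@7 write@10
I5 mul r2: issue@6 deps=(2,3) exec_start@7 write@8
I6 add r4: issue@7 deps=(3,4) exec_start@10 write@12

Answer: 2 3 6 7 10 8 12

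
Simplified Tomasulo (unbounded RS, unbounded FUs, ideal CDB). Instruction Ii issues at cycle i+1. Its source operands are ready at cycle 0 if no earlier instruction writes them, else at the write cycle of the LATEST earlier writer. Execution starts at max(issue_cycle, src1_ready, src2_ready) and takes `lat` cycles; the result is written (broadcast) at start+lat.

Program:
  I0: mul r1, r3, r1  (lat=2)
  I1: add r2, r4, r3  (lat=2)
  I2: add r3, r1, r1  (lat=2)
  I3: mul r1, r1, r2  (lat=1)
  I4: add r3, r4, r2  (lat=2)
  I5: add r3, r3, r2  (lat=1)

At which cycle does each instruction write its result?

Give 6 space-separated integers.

I0 mul r1: issue@1 deps=(None,None) exec_start@1 write@3
I1 add r2: issue@2 deps=(None,None) exec_start@2 write@4
I2 add r3: issue@3 deps=(0,0) exec_start@3 write@5
I3 mul r1: issue@4 deps=(0,1) exec_start@4 write@5
I4 add r3: issue@5 deps=(None,1) exec_start@5 write@7
I5 add r3: issue@6 deps=(4,1) exec_start@7 write@8

Answer: 3 4 5 5 7 8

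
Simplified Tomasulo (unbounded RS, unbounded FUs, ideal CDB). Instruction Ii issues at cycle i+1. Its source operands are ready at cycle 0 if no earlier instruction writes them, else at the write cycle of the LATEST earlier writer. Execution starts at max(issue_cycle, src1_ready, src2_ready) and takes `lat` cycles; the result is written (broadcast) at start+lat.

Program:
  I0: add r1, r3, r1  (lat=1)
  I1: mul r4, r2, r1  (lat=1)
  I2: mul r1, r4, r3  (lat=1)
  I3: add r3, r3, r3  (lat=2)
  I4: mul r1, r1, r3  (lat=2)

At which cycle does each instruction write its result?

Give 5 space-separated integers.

Answer: 2 3 4 6 8

Derivation:
I0 add r1: issue@1 deps=(None,None) exec_start@1 write@2
I1 mul r4: issue@2 deps=(None,0) exec_start@2 write@3
I2 mul r1: issue@3 deps=(1,None) exec_start@3 write@4
I3 add r3: issue@4 deps=(None,None) exec_start@4 write@6
I4 mul r1: issue@5 deps=(2,3) exec_start@6 write@8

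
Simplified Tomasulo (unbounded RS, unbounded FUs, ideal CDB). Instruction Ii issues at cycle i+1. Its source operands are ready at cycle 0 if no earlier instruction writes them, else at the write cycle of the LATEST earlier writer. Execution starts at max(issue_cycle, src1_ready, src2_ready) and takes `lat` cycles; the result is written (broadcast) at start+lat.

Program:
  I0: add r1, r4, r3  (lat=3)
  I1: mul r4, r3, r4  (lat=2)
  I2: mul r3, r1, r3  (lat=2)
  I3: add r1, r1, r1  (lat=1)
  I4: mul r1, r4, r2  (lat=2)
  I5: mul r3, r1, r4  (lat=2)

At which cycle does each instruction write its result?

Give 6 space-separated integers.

Answer: 4 4 6 5 7 9

Derivation:
I0 add r1: issue@1 deps=(None,None) exec_start@1 write@4
I1 mul r4: issue@2 deps=(None,None) exec_start@2 write@4
I2 mul r3: issue@3 deps=(0,None) exec_start@4 write@6
I3 add r1: issue@4 deps=(0,0) exec_start@4 write@5
I4 mul r1: issue@5 deps=(1,None) exec_start@5 write@7
I5 mul r3: issue@6 deps=(4,1) exec_start@7 write@9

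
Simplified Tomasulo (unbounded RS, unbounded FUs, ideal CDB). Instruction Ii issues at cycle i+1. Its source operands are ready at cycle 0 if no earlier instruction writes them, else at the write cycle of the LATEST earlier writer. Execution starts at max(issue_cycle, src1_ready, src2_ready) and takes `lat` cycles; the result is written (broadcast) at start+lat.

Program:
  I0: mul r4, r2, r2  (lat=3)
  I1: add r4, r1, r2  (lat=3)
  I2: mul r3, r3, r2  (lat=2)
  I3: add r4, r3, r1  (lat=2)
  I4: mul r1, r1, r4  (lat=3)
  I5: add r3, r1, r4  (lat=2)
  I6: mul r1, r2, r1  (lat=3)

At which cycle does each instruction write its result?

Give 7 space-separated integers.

Answer: 4 5 5 7 10 12 13

Derivation:
I0 mul r4: issue@1 deps=(None,None) exec_start@1 write@4
I1 add r4: issue@2 deps=(None,None) exec_start@2 write@5
I2 mul r3: issue@3 deps=(None,None) exec_start@3 write@5
I3 add r4: issue@4 deps=(2,None) exec_start@5 write@7
I4 mul r1: issue@5 deps=(None,3) exec_start@7 write@10
I5 add r3: issue@6 deps=(4,3) exec_start@10 write@12
I6 mul r1: issue@7 deps=(None,4) exec_start@10 write@13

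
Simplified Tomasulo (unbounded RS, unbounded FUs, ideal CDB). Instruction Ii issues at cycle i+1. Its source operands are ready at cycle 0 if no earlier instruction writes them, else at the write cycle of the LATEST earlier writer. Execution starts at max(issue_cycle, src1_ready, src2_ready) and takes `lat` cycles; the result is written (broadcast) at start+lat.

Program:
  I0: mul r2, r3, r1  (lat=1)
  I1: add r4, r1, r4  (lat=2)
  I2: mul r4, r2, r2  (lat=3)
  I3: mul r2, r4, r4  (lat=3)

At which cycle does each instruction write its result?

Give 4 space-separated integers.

I0 mul r2: issue@1 deps=(None,None) exec_start@1 write@2
I1 add r4: issue@2 deps=(None,None) exec_start@2 write@4
I2 mul r4: issue@3 deps=(0,0) exec_start@3 write@6
I3 mul r2: issue@4 deps=(2,2) exec_start@6 write@9

Answer: 2 4 6 9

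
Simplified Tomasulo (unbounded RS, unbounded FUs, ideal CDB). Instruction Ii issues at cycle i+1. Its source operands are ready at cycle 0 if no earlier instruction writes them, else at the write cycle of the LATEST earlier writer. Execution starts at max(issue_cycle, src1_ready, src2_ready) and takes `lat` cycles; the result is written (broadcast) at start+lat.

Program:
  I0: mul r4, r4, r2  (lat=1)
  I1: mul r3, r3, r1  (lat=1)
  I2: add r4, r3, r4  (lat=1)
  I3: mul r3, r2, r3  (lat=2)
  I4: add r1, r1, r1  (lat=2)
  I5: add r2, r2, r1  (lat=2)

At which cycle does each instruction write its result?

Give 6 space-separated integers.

I0 mul r4: issue@1 deps=(None,None) exec_start@1 write@2
I1 mul r3: issue@2 deps=(None,None) exec_start@2 write@3
I2 add r4: issue@3 deps=(1,0) exec_start@3 write@4
I3 mul r3: issue@4 deps=(None,1) exec_start@4 write@6
I4 add r1: issue@5 deps=(None,None) exec_start@5 write@7
I5 add r2: issue@6 deps=(None,4) exec_start@7 write@9

Answer: 2 3 4 6 7 9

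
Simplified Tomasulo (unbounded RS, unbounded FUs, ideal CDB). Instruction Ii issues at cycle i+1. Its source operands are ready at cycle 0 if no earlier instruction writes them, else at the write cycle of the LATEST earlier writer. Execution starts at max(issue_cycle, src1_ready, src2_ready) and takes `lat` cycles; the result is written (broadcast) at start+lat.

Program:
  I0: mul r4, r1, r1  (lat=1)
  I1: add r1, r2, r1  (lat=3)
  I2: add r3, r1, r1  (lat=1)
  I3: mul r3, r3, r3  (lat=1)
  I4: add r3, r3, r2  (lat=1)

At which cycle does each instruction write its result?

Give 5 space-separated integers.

Answer: 2 5 6 7 8

Derivation:
I0 mul r4: issue@1 deps=(None,None) exec_start@1 write@2
I1 add r1: issue@2 deps=(None,None) exec_start@2 write@5
I2 add r3: issue@3 deps=(1,1) exec_start@5 write@6
I3 mul r3: issue@4 deps=(2,2) exec_start@6 write@7
I4 add r3: issue@5 deps=(3,None) exec_start@7 write@8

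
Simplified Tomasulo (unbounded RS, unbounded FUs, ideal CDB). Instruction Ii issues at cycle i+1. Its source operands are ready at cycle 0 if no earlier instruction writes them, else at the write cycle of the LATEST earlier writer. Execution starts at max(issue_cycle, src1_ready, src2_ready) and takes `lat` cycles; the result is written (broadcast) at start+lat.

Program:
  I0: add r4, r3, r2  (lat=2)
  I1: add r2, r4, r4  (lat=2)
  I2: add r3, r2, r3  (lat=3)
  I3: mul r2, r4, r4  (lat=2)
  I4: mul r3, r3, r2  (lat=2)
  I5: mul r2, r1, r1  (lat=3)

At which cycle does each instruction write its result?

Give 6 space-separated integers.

Answer: 3 5 8 6 10 9

Derivation:
I0 add r4: issue@1 deps=(None,None) exec_start@1 write@3
I1 add r2: issue@2 deps=(0,0) exec_start@3 write@5
I2 add r3: issue@3 deps=(1,None) exec_start@5 write@8
I3 mul r2: issue@4 deps=(0,0) exec_start@4 write@6
I4 mul r3: issue@5 deps=(2,3) exec_start@8 write@10
I5 mul r2: issue@6 deps=(None,None) exec_start@6 write@9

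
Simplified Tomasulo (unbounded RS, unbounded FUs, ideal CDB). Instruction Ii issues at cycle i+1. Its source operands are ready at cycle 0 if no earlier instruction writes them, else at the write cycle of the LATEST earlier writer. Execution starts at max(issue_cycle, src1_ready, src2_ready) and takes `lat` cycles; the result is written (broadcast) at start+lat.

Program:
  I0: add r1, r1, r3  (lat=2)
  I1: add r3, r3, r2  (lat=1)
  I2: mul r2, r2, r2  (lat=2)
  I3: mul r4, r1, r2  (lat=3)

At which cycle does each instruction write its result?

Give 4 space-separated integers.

I0 add r1: issue@1 deps=(None,None) exec_start@1 write@3
I1 add r3: issue@2 deps=(None,None) exec_start@2 write@3
I2 mul r2: issue@3 deps=(None,None) exec_start@3 write@5
I3 mul r4: issue@4 deps=(0,2) exec_start@5 write@8

Answer: 3 3 5 8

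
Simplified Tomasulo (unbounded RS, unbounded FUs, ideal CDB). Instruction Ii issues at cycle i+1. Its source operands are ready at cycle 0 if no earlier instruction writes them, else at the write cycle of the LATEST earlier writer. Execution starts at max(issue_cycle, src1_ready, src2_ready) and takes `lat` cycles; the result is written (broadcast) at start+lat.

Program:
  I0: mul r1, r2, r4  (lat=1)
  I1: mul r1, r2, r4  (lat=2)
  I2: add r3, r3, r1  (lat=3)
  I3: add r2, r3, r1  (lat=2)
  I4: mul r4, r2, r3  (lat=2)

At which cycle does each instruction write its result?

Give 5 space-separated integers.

I0 mul r1: issue@1 deps=(None,None) exec_start@1 write@2
I1 mul r1: issue@2 deps=(None,None) exec_start@2 write@4
I2 add r3: issue@3 deps=(None,1) exec_start@4 write@7
I3 add r2: issue@4 deps=(2,1) exec_start@7 write@9
I4 mul r4: issue@5 deps=(3,2) exec_start@9 write@11

Answer: 2 4 7 9 11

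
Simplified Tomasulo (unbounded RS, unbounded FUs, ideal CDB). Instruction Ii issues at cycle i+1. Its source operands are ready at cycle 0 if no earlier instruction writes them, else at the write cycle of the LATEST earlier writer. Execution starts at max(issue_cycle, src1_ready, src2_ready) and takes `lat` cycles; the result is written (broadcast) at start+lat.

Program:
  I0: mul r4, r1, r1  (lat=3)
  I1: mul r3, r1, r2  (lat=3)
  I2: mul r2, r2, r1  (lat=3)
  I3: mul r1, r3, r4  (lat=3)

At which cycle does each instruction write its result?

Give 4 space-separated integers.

I0 mul r4: issue@1 deps=(None,None) exec_start@1 write@4
I1 mul r3: issue@2 deps=(None,None) exec_start@2 write@5
I2 mul r2: issue@3 deps=(None,None) exec_start@3 write@6
I3 mul r1: issue@4 deps=(1,0) exec_start@5 write@8

Answer: 4 5 6 8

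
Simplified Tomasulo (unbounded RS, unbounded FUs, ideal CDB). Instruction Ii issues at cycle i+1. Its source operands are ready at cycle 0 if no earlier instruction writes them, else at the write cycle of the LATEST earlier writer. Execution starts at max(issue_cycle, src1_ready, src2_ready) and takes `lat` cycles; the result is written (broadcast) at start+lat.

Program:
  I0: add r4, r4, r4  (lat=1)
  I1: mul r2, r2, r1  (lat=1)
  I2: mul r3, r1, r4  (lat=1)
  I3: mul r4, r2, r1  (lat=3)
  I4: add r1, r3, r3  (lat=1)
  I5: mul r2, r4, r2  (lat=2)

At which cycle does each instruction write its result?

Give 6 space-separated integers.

Answer: 2 3 4 7 6 9

Derivation:
I0 add r4: issue@1 deps=(None,None) exec_start@1 write@2
I1 mul r2: issue@2 deps=(None,None) exec_start@2 write@3
I2 mul r3: issue@3 deps=(None,0) exec_start@3 write@4
I3 mul r4: issue@4 deps=(1,None) exec_start@4 write@7
I4 add r1: issue@5 deps=(2,2) exec_start@5 write@6
I5 mul r2: issue@6 deps=(3,1) exec_start@7 write@9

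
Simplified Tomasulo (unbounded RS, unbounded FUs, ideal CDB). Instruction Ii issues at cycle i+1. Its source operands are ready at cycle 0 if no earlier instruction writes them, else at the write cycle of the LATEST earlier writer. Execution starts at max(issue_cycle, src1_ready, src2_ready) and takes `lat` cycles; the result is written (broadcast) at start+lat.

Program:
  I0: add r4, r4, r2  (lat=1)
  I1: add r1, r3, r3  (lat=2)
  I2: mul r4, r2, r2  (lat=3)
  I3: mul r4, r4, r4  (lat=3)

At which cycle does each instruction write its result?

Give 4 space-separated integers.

I0 add r4: issue@1 deps=(None,None) exec_start@1 write@2
I1 add r1: issue@2 deps=(None,None) exec_start@2 write@4
I2 mul r4: issue@3 deps=(None,None) exec_start@3 write@6
I3 mul r4: issue@4 deps=(2,2) exec_start@6 write@9

Answer: 2 4 6 9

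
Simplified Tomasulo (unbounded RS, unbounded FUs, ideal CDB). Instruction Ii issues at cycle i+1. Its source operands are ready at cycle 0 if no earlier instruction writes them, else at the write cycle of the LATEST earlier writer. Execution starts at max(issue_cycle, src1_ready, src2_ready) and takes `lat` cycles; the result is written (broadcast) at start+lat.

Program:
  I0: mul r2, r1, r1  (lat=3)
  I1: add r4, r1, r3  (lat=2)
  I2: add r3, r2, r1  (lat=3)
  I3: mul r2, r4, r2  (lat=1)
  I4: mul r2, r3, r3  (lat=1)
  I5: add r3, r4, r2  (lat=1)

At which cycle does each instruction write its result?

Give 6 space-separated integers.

I0 mul r2: issue@1 deps=(None,None) exec_start@1 write@4
I1 add r4: issue@2 deps=(None,None) exec_start@2 write@4
I2 add r3: issue@3 deps=(0,None) exec_start@4 write@7
I3 mul r2: issue@4 deps=(1,0) exec_start@4 write@5
I4 mul r2: issue@5 deps=(2,2) exec_start@7 write@8
I5 add r3: issue@6 deps=(1,4) exec_start@8 write@9

Answer: 4 4 7 5 8 9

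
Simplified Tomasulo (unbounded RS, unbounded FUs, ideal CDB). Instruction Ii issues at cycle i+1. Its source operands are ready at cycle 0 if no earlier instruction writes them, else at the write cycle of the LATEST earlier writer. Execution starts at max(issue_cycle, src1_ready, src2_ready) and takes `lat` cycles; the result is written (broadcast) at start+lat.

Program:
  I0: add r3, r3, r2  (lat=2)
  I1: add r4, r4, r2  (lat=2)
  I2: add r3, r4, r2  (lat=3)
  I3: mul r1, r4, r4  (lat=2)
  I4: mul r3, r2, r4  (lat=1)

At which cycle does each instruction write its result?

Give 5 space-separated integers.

Answer: 3 4 7 6 6

Derivation:
I0 add r3: issue@1 deps=(None,None) exec_start@1 write@3
I1 add r4: issue@2 deps=(None,None) exec_start@2 write@4
I2 add r3: issue@3 deps=(1,None) exec_start@4 write@7
I3 mul r1: issue@4 deps=(1,1) exec_start@4 write@6
I4 mul r3: issue@5 deps=(None,1) exec_start@5 write@6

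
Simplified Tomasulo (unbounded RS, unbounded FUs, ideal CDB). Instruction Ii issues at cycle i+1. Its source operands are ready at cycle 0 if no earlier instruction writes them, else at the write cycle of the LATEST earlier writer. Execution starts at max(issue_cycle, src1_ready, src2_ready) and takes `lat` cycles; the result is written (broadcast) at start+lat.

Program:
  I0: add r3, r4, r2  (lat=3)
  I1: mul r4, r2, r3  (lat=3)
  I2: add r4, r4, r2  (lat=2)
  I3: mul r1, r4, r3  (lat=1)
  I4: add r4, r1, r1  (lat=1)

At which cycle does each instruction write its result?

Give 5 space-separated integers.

Answer: 4 7 9 10 11

Derivation:
I0 add r3: issue@1 deps=(None,None) exec_start@1 write@4
I1 mul r4: issue@2 deps=(None,0) exec_start@4 write@7
I2 add r4: issue@3 deps=(1,None) exec_start@7 write@9
I3 mul r1: issue@4 deps=(2,0) exec_start@9 write@10
I4 add r4: issue@5 deps=(3,3) exec_start@10 write@11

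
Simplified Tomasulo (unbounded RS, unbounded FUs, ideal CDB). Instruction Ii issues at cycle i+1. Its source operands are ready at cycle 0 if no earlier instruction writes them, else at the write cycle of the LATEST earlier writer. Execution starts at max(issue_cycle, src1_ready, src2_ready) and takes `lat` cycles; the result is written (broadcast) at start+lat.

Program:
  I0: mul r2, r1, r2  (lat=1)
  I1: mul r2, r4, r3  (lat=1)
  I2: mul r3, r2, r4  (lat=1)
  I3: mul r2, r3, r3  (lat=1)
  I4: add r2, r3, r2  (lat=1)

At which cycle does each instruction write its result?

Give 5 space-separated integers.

Answer: 2 3 4 5 6

Derivation:
I0 mul r2: issue@1 deps=(None,None) exec_start@1 write@2
I1 mul r2: issue@2 deps=(None,None) exec_start@2 write@3
I2 mul r3: issue@3 deps=(1,None) exec_start@3 write@4
I3 mul r2: issue@4 deps=(2,2) exec_start@4 write@5
I4 add r2: issue@5 deps=(2,3) exec_start@5 write@6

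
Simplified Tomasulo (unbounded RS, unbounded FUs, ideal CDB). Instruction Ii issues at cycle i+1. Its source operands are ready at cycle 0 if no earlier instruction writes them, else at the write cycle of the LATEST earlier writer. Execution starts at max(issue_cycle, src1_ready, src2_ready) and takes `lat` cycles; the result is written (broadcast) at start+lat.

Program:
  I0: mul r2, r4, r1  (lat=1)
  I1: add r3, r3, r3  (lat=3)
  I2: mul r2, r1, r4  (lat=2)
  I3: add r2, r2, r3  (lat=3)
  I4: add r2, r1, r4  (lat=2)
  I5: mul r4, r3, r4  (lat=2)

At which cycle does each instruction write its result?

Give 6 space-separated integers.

Answer: 2 5 5 8 7 8

Derivation:
I0 mul r2: issue@1 deps=(None,None) exec_start@1 write@2
I1 add r3: issue@2 deps=(None,None) exec_start@2 write@5
I2 mul r2: issue@3 deps=(None,None) exec_start@3 write@5
I3 add r2: issue@4 deps=(2,1) exec_start@5 write@8
I4 add r2: issue@5 deps=(None,None) exec_start@5 write@7
I5 mul r4: issue@6 deps=(1,None) exec_start@6 write@8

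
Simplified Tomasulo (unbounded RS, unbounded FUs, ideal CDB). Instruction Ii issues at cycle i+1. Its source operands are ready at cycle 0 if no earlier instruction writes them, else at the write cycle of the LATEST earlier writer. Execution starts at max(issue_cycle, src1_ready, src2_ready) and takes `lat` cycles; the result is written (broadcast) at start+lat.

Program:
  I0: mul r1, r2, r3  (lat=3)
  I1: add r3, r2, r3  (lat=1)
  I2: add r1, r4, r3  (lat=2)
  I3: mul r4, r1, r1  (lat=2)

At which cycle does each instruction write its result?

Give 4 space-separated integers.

Answer: 4 3 5 7

Derivation:
I0 mul r1: issue@1 deps=(None,None) exec_start@1 write@4
I1 add r3: issue@2 deps=(None,None) exec_start@2 write@3
I2 add r1: issue@3 deps=(None,1) exec_start@3 write@5
I3 mul r4: issue@4 deps=(2,2) exec_start@5 write@7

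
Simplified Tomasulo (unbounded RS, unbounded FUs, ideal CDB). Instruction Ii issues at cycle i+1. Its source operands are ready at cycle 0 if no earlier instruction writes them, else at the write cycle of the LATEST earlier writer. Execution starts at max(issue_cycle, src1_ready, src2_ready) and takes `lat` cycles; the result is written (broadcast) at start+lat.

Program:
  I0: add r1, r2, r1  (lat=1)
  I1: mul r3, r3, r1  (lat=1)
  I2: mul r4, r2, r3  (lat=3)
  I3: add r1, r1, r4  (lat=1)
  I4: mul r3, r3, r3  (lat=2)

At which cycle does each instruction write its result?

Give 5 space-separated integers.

I0 add r1: issue@1 deps=(None,None) exec_start@1 write@2
I1 mul r3: issue@2 deps=(None,0) exec_start@2 write@3
I2 mul r4: issue@3 deps=(None,1) exec_start@3 write@6
I3 add r1: issue@4 deps=(0,2) exec_start@6 write@7
I4 mul r3: issue@5 deps=(1,1) exec_start@5 write@7

Answer: 2 3 6 7 7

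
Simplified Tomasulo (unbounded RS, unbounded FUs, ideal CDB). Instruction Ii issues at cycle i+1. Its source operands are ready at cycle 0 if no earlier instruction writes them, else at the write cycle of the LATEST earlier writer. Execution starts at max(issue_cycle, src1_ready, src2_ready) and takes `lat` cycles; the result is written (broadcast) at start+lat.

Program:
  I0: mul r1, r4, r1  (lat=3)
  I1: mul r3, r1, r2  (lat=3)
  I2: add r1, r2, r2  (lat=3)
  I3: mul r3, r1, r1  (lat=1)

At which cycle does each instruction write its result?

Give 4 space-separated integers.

I0 mul r1: issue@1 deps=(None,None) exec_start@1 write@4
I1 mul r3: issue@2 deps=(0,None) exec_start@4 write@7
I2 add r1: issue@3 deps=(None,None) exec_start@3 write@6
I3 mul r3: issue@4 deps=(2,2) exec_start@6 write@7

Answer: 4 7 6 7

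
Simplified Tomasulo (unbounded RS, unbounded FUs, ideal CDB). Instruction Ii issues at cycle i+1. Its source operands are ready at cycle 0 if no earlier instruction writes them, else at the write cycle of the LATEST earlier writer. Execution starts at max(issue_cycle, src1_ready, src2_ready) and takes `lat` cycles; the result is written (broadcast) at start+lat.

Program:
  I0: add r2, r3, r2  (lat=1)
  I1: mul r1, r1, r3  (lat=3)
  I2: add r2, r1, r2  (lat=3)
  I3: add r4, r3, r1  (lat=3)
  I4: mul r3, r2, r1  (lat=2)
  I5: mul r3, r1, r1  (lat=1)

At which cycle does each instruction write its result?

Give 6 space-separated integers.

Answer: 2 5 8 8 10 7

Derivation:
I0 add r2: issue@1 deps=(None,None) exec_start@1 write@2
I1 mul r1: issue@2 deps=(None,None) exec_start@2 write@5
I2 add r2: issue@3 deps=(1,0) exec_start@5 write@8
I3 add r4: issue@4 deps=(None,1) exec_start@5 write@8
I4 mul r3: issue@5 deps=(2,1) exec_start@8 write@10
I5 mul r3: issue@6 deps=(1,1) exec_start@6 write@7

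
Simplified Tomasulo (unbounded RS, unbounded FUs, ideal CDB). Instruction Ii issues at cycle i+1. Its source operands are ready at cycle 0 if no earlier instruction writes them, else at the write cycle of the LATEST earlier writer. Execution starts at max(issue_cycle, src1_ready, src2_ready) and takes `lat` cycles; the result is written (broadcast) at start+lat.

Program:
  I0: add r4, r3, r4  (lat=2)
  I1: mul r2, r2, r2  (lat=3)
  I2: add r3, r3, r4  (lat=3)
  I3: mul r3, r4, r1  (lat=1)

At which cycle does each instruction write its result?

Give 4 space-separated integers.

I0 add r4: issue@1 deps=(None,None) exec_start@1 write@3
I1 mul r2: issue@2 deps=(None,None) exec_start@2 write@5
I2 add r3: issue@3 deps=(None,0) exec_start@3 write@6
I3 mul r3: issue@4 deps=(0,None) exec_start@4 write@5

Answer: 3 5 6 5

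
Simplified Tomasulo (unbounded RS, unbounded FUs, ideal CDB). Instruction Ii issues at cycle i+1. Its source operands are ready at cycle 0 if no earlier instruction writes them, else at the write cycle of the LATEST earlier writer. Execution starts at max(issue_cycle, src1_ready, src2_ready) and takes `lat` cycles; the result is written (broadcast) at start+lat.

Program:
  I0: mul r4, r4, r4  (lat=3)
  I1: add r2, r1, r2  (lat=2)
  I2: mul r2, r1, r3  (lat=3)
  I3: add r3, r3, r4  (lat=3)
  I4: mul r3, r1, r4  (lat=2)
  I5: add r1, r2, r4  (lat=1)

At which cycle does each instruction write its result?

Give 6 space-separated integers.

Answer: 4 4 6 7 7 7

Derivation:
I0 mul r4: issue@1 deps=(None,None) exec_start@1 write@4
I1 add r2: issue@2 deps=(None,None) exec_start@2 write@4
I2 mul r2: issue@3 deps=(None,None) exec_start@3 write@6
I3 add r3: issue@4 deps=(None,0) exec_start@4 write@7
I4 mul r3: issue@5 deps=(None,0) exec_start@5 write@7
I5 add r1: issue@6 deps=(2,0) exec_start@6 write@7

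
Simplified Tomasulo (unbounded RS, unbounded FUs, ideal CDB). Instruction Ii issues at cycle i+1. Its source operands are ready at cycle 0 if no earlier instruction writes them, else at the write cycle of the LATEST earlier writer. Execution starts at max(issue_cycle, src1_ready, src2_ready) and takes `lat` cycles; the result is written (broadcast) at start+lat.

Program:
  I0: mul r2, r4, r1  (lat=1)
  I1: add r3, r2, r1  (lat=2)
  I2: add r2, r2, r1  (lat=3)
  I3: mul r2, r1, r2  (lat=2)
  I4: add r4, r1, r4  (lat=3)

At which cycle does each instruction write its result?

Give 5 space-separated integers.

Answer: 2 4 6 8 8

Derivation:
I0 mul r2: issue@1 deps=(None,None) exec_start@1 write@2
I1 add r3: issue@2 deps=(0,None) exec_start@2 write@4
I2 add r2: issue@3 deps=(0,None) exec_start@3 write@6
I3 mul r2: issue@4 deps=(None,2) exec_start@6 write@8
I4 add r4: issue@5 deps=(None,None) exec_start@5 write@8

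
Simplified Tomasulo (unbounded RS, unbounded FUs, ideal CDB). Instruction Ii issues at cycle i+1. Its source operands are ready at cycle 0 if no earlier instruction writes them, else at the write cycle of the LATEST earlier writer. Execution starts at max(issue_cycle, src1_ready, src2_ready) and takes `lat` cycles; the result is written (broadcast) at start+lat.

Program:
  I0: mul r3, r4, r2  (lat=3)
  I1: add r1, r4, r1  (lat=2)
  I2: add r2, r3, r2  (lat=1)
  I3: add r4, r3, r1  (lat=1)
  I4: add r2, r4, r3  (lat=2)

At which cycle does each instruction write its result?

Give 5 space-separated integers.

Answer: 4 4 5 5 7

Derivation:
I0 mul r3: issue@1 deps=(None,None) exec_start@1 write@4
I1 add r1: issue@2 deps=(None,None) exec_start@2 write@4
I2 add r2: issue@3 deps=(0,None) exec_start@4 write@5
I3 add r4: issue@4 deps=(0,1) exec_start@4 write@5
I4 add r2: issue@5 deps=(3,0) exec_start@5 write@7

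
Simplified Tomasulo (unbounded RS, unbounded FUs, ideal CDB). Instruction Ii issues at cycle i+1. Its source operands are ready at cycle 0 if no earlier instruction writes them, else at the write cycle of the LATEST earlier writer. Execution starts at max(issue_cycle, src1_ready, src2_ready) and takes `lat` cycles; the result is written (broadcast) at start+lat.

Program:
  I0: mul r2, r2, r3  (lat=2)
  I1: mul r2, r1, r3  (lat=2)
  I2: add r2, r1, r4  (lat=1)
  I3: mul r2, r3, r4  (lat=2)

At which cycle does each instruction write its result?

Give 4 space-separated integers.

Answer: 3 4 4 6

Derivation:
I0 mul r2: issue@1 deps=(None,None) exec_start@1 write@3
I1 mul r2: issue@2 deps=(None,None) exec_start@2 write@4
I2 add r2: issue@3 deps=(None,None) exec_start@3 write@4
I3 mul r2: issue@4 deps=(None,None) exec_start@4 write@6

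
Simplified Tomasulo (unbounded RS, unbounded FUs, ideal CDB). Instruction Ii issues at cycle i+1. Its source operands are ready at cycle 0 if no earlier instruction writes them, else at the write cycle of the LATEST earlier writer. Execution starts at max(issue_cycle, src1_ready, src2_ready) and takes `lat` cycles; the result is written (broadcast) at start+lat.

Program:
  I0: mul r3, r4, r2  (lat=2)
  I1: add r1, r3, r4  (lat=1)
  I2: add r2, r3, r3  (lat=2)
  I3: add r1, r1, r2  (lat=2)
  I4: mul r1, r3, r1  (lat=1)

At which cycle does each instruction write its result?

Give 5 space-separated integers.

Answer: 3 4 5 7 8

Derivation:
I0 mul r3: issue@1 deps=(None,None) exec_start@1 write@3
I1 add r1: issue@2 deps=(0,None) exec_start@3 write@4
I2 add r2: issue@3 deps=(0,0) exec_start@3 write@5
I3 add r1: issue@4 deps=(1,2) exec_start@5 write@7
I4 mul r1: issue@5 deps=(0,3) exec_start@7 write@8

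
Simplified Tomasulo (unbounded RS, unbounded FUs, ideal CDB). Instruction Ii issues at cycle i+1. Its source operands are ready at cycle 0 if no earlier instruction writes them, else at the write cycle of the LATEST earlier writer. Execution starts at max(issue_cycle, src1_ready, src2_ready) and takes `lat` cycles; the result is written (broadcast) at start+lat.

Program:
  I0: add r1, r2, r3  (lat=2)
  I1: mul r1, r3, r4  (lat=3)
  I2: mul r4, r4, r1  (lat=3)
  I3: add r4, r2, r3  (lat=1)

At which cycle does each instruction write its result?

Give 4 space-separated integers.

I0 add r1: issue@1 deps=(None,None) exec_start@1 write@3
I1 mul r1: issue@2 deps=(None,None) exec_start@2 write@5
I2 mul r4: issue@3 deps=(None,1) exec_start@5 write@8
I3 add r4: issue@4 deps=(None,None) exec_start@4 write@5

Answer: 3 5 8 5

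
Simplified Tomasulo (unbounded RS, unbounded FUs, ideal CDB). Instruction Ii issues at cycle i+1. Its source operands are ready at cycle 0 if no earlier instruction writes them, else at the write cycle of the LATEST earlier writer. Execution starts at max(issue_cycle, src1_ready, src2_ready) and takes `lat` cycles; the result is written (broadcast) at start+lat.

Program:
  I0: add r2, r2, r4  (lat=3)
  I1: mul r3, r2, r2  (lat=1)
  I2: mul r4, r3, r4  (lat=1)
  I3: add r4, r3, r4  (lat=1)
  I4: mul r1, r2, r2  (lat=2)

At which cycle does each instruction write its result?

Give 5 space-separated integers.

I0 add r2: issue@1 deps=(None,None) exec_start@1 write@4
I1 mul r3: issue@2 deps=(0,0) exec_start@4 write@5
I2 mul r4: issue@3 deps=(1,None) exec_start@5 write@6
I3 add r4: issue@4 deps=(1,2) exec_start@6 write@7
I4 mul r1: issue@5 deps=(0,0) exec_start@5 write@7

Answer: 4 5 6 7 7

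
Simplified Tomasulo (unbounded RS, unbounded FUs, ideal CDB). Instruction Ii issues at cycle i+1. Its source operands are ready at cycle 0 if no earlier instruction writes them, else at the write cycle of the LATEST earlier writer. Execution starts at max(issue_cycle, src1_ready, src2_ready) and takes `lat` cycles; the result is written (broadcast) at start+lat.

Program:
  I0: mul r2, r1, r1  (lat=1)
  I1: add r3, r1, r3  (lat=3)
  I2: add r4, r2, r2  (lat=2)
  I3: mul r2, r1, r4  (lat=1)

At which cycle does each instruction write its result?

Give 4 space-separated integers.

Answer: 2 5 5 6

Derivation:
I0 mul r2: issue@1 deps=(None,None) exec_start@1 write@2
I1 add r3: issue@2 deps=(None,None) exec_start@2 write@5
I2 add r4: issue@3 deps=(0,0) exec_start@3 write@5
I3 mul r2: issue@4 deps=(None,2) exec_start@5 write@6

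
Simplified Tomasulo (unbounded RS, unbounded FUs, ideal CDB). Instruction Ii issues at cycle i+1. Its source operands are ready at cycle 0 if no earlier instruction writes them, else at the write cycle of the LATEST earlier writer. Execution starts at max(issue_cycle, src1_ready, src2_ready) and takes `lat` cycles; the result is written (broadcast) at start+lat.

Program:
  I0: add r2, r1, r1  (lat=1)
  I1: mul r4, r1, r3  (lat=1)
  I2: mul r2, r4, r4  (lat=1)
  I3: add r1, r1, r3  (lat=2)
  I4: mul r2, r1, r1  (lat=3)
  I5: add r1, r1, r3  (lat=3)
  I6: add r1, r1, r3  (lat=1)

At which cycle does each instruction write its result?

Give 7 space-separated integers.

I0 add r2: issue@1 deps=(None,None) exec_start@1 write@2
I1 mul r4: issue@2 deps=(None,None) exec_start@2 write@3
I2 mul r2: issue@3 deps=(1,1) exec_start@3 write@4
I3 add r1: issue@4 deps=(None,None) exec_start@4 write@6
I4 mul r2: issue@5 deps=(3,3) exec_start@6 write@9
I5 add r1: issue@6 deps=(3,None) exec_start@6 write@9
I6 add r1: issue@7 deps=(5,None) exec_start@9 write@10

Answer: 2 3 4 6 9 9 10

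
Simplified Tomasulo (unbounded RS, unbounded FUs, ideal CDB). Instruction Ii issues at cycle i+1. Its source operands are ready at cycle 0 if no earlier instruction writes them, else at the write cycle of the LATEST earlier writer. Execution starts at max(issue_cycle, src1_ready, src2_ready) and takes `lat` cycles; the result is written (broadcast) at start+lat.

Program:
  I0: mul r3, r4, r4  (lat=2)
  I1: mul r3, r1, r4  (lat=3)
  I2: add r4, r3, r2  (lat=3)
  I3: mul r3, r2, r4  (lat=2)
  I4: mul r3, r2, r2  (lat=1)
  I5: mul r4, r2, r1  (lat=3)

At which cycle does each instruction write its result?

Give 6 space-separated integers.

I0 mul r3: issue@1 deps=(None,None) exec_start@1 write@3
I1 mul r3: issue@2 deps=(None,None) exec_start@2 write@5
I2 add r4: issue@3 deps=(1,None) exec_start@5 write@8
I3 mul r3: issue@4 deps=(None,2) exec_start@8 write@10
I4 mul r3: issue@5 deps=(None,None) exec_start@5 write@6
I5 mul r4: issue@6 deps=(None,None) exec_start@6 write@9

Answer: 3 5 8 10 6 9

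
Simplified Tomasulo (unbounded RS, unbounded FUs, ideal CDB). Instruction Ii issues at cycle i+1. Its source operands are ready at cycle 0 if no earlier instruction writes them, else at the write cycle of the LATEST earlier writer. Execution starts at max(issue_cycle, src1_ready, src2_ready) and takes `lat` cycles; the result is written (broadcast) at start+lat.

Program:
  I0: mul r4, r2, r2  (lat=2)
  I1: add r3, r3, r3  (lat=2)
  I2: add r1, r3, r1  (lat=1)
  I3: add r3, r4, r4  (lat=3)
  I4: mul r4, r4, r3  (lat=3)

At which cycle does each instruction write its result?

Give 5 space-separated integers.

I0 mul r4: issue@1 deps=(None,None) exec_start@1 write@3
I1 add r3: issue@2 deps=(None,None) exec_start@2 write@4
I2 add r1: issue@3 deps=(1,None) exec_start@4 write@5
I3 add r3: issue@4 deps=(0,0) exec_start@4 write@7
I4 mul r4: issue@5 deps=(0,3) exec_start@7 write@10

Answer: 3 4 5 7 10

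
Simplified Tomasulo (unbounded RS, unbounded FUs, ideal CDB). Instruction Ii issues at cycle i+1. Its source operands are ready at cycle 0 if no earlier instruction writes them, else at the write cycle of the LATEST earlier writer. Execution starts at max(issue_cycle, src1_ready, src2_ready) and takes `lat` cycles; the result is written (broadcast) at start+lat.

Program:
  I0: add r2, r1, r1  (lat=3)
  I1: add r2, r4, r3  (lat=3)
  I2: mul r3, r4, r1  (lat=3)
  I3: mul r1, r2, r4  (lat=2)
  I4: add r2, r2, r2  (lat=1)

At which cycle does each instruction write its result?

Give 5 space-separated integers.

Answer: 4 5 6 7 6

Derivation:
I0 add r2: issue@1 deps=(None,None) exec_start@1 write@4
I1 add r2: issue@2 deps=(None,None) exec_start@2 write@5
I2 mul r3: issue@3 deps=(None,None) exec_start@3 write@6
I3 mul r1: issue@4 deps=(1,None) exec_start@5 write@7
I4 add r2: issue@5 deps=(1,1) exec_start@5 write@6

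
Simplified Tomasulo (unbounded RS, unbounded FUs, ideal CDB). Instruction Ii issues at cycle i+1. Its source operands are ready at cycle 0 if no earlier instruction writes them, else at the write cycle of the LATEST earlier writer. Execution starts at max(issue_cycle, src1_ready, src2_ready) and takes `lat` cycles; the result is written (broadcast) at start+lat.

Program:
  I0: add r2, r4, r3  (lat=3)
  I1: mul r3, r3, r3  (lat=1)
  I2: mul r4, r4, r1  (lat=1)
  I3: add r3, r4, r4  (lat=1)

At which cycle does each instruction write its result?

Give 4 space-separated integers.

I0 add r2: issue@1 deps=(None,None) exec_start@1 write@4
I1 mul r3: issue@2 deps=(None,None) exec_start@2 write@3
I2 mul r4: issue@3 deps=(None,None) exec_start@3 write@4
I3 add r3: issue@4 deps=(2,2) exec_start@4 write@5

Answer: 4 3 4 5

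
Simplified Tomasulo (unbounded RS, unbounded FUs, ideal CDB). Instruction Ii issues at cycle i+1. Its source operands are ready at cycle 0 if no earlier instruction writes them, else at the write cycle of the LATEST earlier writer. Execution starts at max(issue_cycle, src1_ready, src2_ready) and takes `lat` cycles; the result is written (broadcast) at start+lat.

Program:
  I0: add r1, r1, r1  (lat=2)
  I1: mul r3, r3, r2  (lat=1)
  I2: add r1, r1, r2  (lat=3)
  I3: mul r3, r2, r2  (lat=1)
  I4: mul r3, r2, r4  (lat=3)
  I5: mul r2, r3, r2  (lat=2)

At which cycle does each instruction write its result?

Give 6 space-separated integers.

Answer: 3 3 6 5 8 10

Derivation:
I0 add r1: issue@1 deps=(None,None) exec_start@1 write@3
I1 mul r3: issue@2 deps=(None,None) exec_start@2 write@3
I2 add r1: issue@3 deps=(0,None) exec_start@3 write@6
I3 mul r3: issue@4 deps=(None,None) exec_start@4 write@5
I4 mul r3: issue@5 deps=(None,None) exec_start@5 write@8
I5 mul r2: issue@6 deps=(4,None) exec_start@8 write@10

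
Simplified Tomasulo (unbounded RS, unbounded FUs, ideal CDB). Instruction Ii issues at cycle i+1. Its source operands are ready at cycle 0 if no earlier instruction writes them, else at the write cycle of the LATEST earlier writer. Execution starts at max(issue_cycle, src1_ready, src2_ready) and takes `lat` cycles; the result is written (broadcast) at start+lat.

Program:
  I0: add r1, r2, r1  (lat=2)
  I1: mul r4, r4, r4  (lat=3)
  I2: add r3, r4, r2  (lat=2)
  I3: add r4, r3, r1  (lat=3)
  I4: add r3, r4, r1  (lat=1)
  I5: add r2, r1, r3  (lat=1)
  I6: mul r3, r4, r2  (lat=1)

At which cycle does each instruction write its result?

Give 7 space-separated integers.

Answer: 3 5 7 10 11 12 13

Derivation:
I0 add r1: issue@1 deps=(None,None) exec_start@1 write@3
I1 mul r4: issue@2 deps=(None,None) exec_start@2 write@5
I2 add r3: issue@3 deps=(1,None) exec_start@5 write@7
I3 add r4: issue@4 deps=(2,0) exec_start@7 write@10
I4 add r3: issue@5 deps=(3,0) exec_start@10 write@11
I5 add r2: issue@6 deps=(0,4) exec_start@11 write@12
I6 mul r3: issue@7 deps=(3,5) exec_start@12 write@13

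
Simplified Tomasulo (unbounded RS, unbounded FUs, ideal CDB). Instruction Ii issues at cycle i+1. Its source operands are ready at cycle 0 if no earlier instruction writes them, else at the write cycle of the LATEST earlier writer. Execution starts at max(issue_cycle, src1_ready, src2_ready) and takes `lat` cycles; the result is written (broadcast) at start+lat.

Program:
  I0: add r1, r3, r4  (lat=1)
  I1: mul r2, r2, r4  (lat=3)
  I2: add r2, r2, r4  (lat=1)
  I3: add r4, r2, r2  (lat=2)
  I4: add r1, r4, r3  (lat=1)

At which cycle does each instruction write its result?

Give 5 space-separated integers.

I0 add r1: issue@1 deps=(None,None) exec_start@1 write@2
I1 mul r2: issue@2 deps=(None,None) exec_start@2 write@5
I2 add r2: issue@3 deps=(1,None) exec_start@5 write@6
I3 add r4: issue@4 deps=(2,2) exec_start@6 write@8
I4 add r1: issue@5 deps=(3,None) exec_start@8 write@9

Answer: 2 5 6 8 9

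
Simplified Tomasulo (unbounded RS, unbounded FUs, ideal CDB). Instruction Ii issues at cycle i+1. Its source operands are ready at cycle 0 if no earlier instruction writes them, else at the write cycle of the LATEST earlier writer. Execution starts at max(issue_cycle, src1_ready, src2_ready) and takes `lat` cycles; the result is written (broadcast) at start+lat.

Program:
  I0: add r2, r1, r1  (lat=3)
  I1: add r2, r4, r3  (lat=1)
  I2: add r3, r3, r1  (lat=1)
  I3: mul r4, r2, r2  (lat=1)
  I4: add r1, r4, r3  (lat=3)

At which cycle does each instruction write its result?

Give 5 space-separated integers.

I0 add r2: issue@1 deps=(None,None) exec_start@1 write@4
I1 add r2: issue@2 deps=(None,None) exec_start@2 write@3
I2 add r3: issue@3 deps=(None,None) exec_start@3 write@4
I3 mul r4: issue@4 deps=(1,1) exec_start@4 write@5
I4 add r1: issue@5 deps=(3,2) exec_start@5 write@8

Answer: 4 3 4 5 8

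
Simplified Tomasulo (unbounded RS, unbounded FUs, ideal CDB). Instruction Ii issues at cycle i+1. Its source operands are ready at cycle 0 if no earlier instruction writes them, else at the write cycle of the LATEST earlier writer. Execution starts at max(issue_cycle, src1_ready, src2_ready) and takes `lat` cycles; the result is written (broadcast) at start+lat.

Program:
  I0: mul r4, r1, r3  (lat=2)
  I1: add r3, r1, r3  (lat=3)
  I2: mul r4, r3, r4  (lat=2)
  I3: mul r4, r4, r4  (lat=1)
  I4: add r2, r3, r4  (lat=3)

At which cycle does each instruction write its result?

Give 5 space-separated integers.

Answer: 3 5 7 8 11

Derivation:
I0 mul r4: issue@1 deps=(None,None) exec_start@1 write@3
I1 add r3: issue@2 deps=(None,None) exec_start@2 write@5
I2 mul r4: issue@3 deps=(1,0) exec_start@5 write@7
I3 mul r4: issue@4 deps=(2,2) exec_start@7 write@8
I4 add r2: issue@5 deps=(1,3) exec_start@8 write@11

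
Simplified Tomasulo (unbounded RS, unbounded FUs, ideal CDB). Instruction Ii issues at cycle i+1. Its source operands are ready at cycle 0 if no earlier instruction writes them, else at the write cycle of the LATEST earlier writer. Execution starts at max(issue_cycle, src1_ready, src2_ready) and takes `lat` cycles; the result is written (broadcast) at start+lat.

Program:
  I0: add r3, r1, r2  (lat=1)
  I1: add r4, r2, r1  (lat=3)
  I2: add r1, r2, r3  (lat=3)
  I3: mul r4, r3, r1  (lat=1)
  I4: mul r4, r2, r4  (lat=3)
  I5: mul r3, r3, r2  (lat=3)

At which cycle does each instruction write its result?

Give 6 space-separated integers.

Answer: 2 5 6 7 10 9

Derivation:
I0 add r3: issue@1 deps=(None,None) exec_start@1 write@2
I1 add r4: issue@2 deps=(None,None) exec_start@2 write@5
I2 add r1: issue@3 deps=(None,0) exec_start@3 write@6
I3 mul r4: issue@4 deps=(0,2) exec_start@6 write@7
I4 mul r4: issue@5 deps=(None,3) exec_start@7 write@10
I5 mul r3: issue@6 deps=(0,None) exec_start@6 write@9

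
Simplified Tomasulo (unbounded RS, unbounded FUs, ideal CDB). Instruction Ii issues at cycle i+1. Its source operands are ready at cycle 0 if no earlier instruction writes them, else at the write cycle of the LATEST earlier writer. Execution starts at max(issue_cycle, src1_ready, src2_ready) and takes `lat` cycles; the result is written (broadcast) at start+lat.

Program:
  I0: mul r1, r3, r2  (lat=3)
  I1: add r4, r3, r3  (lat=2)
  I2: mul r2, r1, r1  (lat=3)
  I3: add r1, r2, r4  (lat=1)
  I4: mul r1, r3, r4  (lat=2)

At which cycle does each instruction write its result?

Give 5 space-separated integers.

I0 mul r1: issue@1 deps=(None,None) exec_start@1 write@4
I1 add r4: issue@2 deps=(None,None) exec_start@2 write@4
I2 mul r2: issue@3 deps=(0,0) exec_start@4 write@7
I3 add r1: issue@4 deps=(2,1) exec_start@7 write@8
I4 mul r1: issue@5 deps=(None,1) exec_start@5 write@7

Answer: 4 4 7 8 7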